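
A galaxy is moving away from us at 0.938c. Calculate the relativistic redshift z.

β = 0.938
(1+β)/(1-β) = 1.938/0.062 = 31.26
√(31.26) = 5.591
z = 5.591 - 1 = 4.591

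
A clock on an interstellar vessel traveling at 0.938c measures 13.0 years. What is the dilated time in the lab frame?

Proper time Δt₀ = 13.0 years
γ = 1/√(1 - 0.938²) = 2.8849
Δt = γΔt₀ = 2.8849 × 13.0 = 37.50 years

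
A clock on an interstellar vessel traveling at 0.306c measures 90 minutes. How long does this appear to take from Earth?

Proper time Δt₀ = 90 minutes
γ = 1/√(1 - 0.306²) = 1.050385
Δt = γΔt₀ = 1.050385 × 90 = 94.53 minutes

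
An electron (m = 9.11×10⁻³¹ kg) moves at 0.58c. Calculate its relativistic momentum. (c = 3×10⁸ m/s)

γ = 1/√(1 - 0.58²) = 1.2276
v = 0.58 × 3×10⁸ = 1.740×10⁸ m/s
p = γmv = 1.2276 × 9.11×10⁻³¹ × 1.740×10⁸ = 1.946×10⁻²² kg·m/s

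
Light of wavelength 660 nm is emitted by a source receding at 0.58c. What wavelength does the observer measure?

β = 0.58
Wavelength Doppler factor = √(1.58/0.42) = √(3.762) = 1.940
λ_obs = 660 × 1.940 = 1280 nm (redshift)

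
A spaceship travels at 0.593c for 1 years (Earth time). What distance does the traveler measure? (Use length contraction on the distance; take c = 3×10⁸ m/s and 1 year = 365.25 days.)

Earth distance: d = v × t = 0.593c × 1 yr = 5.614×10¹⁵ m
γ = 1.242
d' = d/γ = 5.614×10¹⁵/1.242 = 4.520×10¹⁵ m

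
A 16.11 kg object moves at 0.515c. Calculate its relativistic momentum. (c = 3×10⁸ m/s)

γ = 1/√(1 - 0.515²) = 1.1666
v = 0.515 × 3×10⁸ = 1.545×10⁸ m/s
p = γmv = 1.1666 × 16.11 × 1.545×10⁸ = 2.904×10⁹ kg·m/s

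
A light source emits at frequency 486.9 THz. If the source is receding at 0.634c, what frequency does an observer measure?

β = v/c = 0.634
(1-β)/(1+β) = 0.366/1.634 = 0.2240
Doppler factor = √(0.2240) = 0.4733
f_obs = 486.9 × 0.4733 = 230.4 THz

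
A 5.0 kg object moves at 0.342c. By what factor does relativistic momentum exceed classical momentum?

p_rel = γmv, p_class = mv
Ratio = γ = 1/√(1 - 0.342²) = 1.064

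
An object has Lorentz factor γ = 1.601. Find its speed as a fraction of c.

From γ = 1/√(1 - v²/c²):
1/γ² = 1/1.601² = 0.39014
v²/c² = 1 - 0.39014 = 0.60986
v/c = √(0.60986) = 0.7809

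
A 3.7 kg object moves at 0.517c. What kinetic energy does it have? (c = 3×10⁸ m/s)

γ = 1/√(1 - 0.517²) = 1.168244
γ - 1 = 0.168244
KE = (γ-1)mc² = 0.168244 × 3.7 × (3×10⁸)² = 5.603×10¹⁶ J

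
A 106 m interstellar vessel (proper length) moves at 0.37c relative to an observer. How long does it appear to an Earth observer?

Proper length L₀ = 106 m
γ = 1/√(1 - 0.37²) = 1.0764
L = L₀/γ = 106/1.0764 = 98.48 m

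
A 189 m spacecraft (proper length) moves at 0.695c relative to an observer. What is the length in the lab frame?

Proper length L₀ = 189 m
γ = 1/√(1 - 0.695²) = 1.391
L = L₀/γ = 189/1.391 = 135.9 m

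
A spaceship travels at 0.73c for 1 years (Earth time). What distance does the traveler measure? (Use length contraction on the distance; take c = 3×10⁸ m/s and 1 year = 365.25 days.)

Earth distance: d = v × t = 0.73c × 1 yr = 6.9111×10¹⁵ m
γ = 1.4632
d' = d/γ = 6.9111×10¹⁵/1.4632 = 4.723×10¹⁵ m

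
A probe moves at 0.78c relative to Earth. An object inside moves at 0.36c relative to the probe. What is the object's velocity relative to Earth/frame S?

u = (u' + v)/(1 + u'v/c²)
Numerator: 0.36 + 0.78 = 1.14
Denominator: 1 + 0.2808 = 1.2808
u = 1.14/1.2808 = 0.8901c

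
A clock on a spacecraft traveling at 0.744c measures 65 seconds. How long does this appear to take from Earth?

Proper time Δt₀ = 65 seconds
γ = 1/√(1 - 0.744²) = 1.4966
Δt = γΔt₀ = 1.4966 × 65 = 97.28 seconds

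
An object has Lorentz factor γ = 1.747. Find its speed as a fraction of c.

From γ = 1/√(1 - v²/c²):
1/γ² = 1/1.747² = 0.32765
v²/c² = 1 - 0.32765 = 0.67235
v/c = √(0.67235) = 0.8200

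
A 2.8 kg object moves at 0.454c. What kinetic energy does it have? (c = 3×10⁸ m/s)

γ = 1/√(1 - 0.454²) = 1.12233
γ - 1 = 0.12233
KE = (γ-1)mc² = 0.12233 × 2.8 × (3×10⁸)² = 3.083×10¹⁶ J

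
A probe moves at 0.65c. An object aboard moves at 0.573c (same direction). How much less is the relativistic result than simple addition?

Classical: u' + v = 0.573 + 0.65 = 1.223c
Relativistic: u = (0.573 + 0.65)/(1 + 0.37245) = 1.223/1.37245 = 0.8911c
Difference: 1.223 - 0.8911 = 0.3319c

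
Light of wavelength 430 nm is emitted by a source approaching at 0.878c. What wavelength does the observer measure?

β = 0.878
Wavelength Doppler factor = √(0.122/1.878) = √(0.06496) = 0.2549
λ_obs = 430 × 0.2549 = 109.6 nm (blueshift)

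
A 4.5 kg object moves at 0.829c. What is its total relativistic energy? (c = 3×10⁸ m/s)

γ = 1/√(1 - 0.829²) = 1.7881
mc² = 4.5 × (3×10⁸)² = 4.050×10¹⁷ J
E = γmc² = 1.7881 × 4.050×10¹⁷ = 7.242×10¹⁷ J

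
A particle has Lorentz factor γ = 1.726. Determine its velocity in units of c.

From γ = 1/√(1 - v²/c²):
1/γ² = 1/1.726² = 0.33567
v²/c² = 1 - 0.33567 = 0.66433
v/c = √(0.66433) = 0.8151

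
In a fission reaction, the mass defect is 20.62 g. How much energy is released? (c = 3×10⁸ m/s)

Convert mass defect: Δm = 20.62 g = 0.02062 kg
E = Δm·c² = 0.02062 × (3×10⁸)²
= 0.02062 × 9×10¹⁶ = 1.856×10¹⁵ J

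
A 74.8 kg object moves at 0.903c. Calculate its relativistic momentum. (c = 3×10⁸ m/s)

γ = 1/√(1 - 0.903²) = 2.3275
v = 0.903 × 3×10⁸ = 2.709×10⁸ m/s
p = γmv = 2.3275 × 74.8 × 2.709×10⁸ = 4.716×10¹⁰ kg·m/s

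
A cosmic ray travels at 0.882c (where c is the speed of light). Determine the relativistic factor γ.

v/c = 0.882, so (v/c)² = 0.777924
1 - (v/c)² = 0.222076
γ = 1/√(0.222076) = 2.122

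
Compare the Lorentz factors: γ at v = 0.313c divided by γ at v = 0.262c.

γ₁ = 1/√(1 - 0.313²) = 1.053
γ₂ = 1/√(1 - 0.262²) = 1.036
γ₁/γ₂ = 1.053/1.036 = 1.016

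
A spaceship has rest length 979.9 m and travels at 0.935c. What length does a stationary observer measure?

Proper length L₀ = 979.9 m
γ = 1/√(1 - 0.935²) = 2.820
L = L₀/γ = 979.9/2.820 = 347.5 m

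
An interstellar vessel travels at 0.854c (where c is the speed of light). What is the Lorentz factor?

v/c = 0.854, so (v/c)² = 0.729316
1 - (v/c)² = 0.270684
γ = 1/√(0.270684) = 1.922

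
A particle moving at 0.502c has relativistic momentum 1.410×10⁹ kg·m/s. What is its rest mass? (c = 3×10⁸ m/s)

γ = 1/√(1 - 0.502²) = 1.15625
v = 0.502 × 3×10⁸ = 1.506×10⁸ m/s
m = p/(γv) = 1.410×10⁹/(1.15625 × 1.506×10⁸) = 8.097 kg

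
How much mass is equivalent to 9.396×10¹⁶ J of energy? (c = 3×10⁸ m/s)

From E = mc², we get m = E/c²
c² = (3×10⁸)² = 9×10¹⁶ m²/s²
m = 9.396×10¹⁶ / 9×10¹⁶ = 1.044 kg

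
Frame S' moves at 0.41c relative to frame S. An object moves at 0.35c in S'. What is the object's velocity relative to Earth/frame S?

u = (u' + v)/(1 + u'v/c²)
Numerator: 0.35 + 0.41 = 0.76
Denominator: 1 + 0.1435 = 1.1435
u = 0.76/1.1435 = 0.6646c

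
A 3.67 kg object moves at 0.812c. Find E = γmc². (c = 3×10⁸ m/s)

γ = 1/√(1 - 0.812²) = 1.7133
mc² = 3.67 × (3×10⁸)² = 3.303×10¹⁷ J
E = γmc² = 1.7133 × 3.303×10¹⁷ = 5.659×10¹⁷ J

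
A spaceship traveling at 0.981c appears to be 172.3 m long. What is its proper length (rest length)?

Contracted length L = 172.3 m
γ = 1/√(1 - 0.981²) = 5.1544
L₀ = γL = 5.1544 × 172.3 = 888.1 m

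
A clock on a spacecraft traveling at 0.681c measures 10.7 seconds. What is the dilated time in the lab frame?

Proper time Δt₀ = 10.7 seconds
γ = 1/√(1 - 0.681²) = 1.3656
Δt = γΔt₀ = 1.3656 × 10.7 = 14.61 seconds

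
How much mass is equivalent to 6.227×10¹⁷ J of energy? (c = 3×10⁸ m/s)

From E = mc², we get m = E/c²
c² = (3×10⁸)² = 9×10¹⁶ m²/s²
m = 6.227×10¹⁷ / 9×10¹⁶ = 6.919 kg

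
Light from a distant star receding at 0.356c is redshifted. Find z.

β = 0.356
(1+β)/(1-β) = 1.356/0.644 = 2.1056
√(2.1056) = 1.4511
z = 1.4511 - 1 = 0.4511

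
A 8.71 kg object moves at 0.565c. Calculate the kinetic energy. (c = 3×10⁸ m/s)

γ = 1/√(1 - 0.565²) = 1.212
γ - 1 = 0.2120
KE = (γ-1)mc² = 0.2120 × 8.71 × (3×10⁸)² = 1.662×10¹⁷ J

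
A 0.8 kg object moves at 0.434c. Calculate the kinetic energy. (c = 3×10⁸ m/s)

γ = 1/√(1 - 0.434²) = 1.10999
γ - 1 = 0.10999
KE = (γ-1)mc² = 0.10999 × 0.8 × (3×10⁸)² = 7.919×10¹⁵ J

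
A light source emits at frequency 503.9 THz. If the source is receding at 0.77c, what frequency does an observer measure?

β = v/c = 0.77
(1-β)/(1+β) = 0.23/1.77 = 0.129944
Doppler factor = √(0.129944) = 0.36048
f_obs = 503.9 × 0.36048 = 181.6 THz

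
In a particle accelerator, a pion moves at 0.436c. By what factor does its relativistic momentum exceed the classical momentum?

p_rel = γmv, p_class = mv
Ratio = γ = 1/√(1 - 0.436²)
= 1/√(0.809904) = 1.111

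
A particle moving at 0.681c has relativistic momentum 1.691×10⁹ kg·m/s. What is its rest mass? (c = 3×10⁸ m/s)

γ = 1/√(1 - 0.681²) = 1.3656
v = 0.681 × 3×10⁸ = 2.043×10⁸ m/s
m = p/(γv) = 1.691×10⁹/(1.3656 × 2.043×10⁸) = 6.061 kg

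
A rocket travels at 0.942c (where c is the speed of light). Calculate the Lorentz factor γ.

v/c = 0.942, so (v/c)² = 0.887364
1 - (v/c)² = 0.112636
γ = 1/√(0.112636) = 2.980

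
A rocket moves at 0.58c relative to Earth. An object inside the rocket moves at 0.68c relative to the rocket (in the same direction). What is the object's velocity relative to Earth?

u = (u' + v)/(1 + u'v/c²)
Numerator: 0.68 + 0.58 = 1.26
Denominator: 1 + 0.3944 = 1.3944
u = 1.26/1.3944 = 0.9036c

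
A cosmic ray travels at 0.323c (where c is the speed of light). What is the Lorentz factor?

v/c = 0.323, so (v/c)² = 0.104329
1 - (v/c)² = 0.895671
γ = 1/√(0.895671) = 1.057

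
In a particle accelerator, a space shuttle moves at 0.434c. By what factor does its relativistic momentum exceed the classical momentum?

p_rel = γmv, p_class = mv
Ratio = γ = 1/√(1 - 0.434²)
= 1/√(0.811644) = 1.110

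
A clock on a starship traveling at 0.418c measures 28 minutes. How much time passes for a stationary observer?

Proper time Δt₀ = 28 minutes
γ = 1/√(1 - 0.418²) = 1.1008
Δt = γΔt₀ = 1.1008 × 28 = 30.82 minutes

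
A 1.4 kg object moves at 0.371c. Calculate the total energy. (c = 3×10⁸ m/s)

γ = 1/√(1 - 0.371²) = 1.077
mc² = 1.4 × (3×10⁸)² = 1.260×10¹⁷ J
E = γmc² = 1.077 × 1.260×10¹⁷ = 1.357×10¹⁷ J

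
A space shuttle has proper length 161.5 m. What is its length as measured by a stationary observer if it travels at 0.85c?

Proper length L₀ = 161.5 m
γ = 1/√(1 - 0.85²) = 1.8983
L = L₀/γ = 161.5/1.8983 = 85.08 m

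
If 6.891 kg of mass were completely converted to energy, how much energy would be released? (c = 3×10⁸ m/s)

Using E = mc²:
c² = (3×10⁸)² = 9×10¹⁶ m²/s²
E = 6.891 × 9×10¹⁶ = 6.202×10¹⁷ J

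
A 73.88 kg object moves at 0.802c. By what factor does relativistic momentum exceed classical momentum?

p_rel = γmv, p_class = mv
Ratio = γ = 1/√(1 - 0.802²) = 1.674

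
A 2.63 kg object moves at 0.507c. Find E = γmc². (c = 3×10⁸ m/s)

γ = 1/√(1 - 0.507²) = 1.160
mc² = 2.63 × (3×10⁸)² = 2.367×10¹⁷ J
E = γmc² = 1.160 × 2.367×10¹⁷ = 2.746×10¹⁷ J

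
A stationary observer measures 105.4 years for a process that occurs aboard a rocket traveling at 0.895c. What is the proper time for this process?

Dilated time Δt = 105.4 years
γ = 1/√(1 - 0.895²) = 2.2418
Δt₀ = Δt/γ = 105.4/2.2418 = 47.02 years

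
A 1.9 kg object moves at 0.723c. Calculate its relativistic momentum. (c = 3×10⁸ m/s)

γ = 1/√(1 - 0.723²) = 1.4475
v = 0.723 × 3×10⁸ = 2.169×10⁸ m/s
p = γmv = 1.4475 × 1.9 × 2.169×10⁸ = 5.965×10⁸ kg·m/s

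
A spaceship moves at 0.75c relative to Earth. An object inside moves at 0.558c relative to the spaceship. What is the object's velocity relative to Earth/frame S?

u = (u' + v)/(1 + u'v/c²)
Numerator: 0.558 + 0.75 = 1.308
Denominator: 1 + 0.4185 = 1.4185
u = 1.308/1.4185 = 0.9221c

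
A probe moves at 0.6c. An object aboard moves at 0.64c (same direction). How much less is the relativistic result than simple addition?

Classical: u' + v = 0.64 + 0.6 = 1.24c
Relativistic: u = (0.64 + 0.6)/(1 + 0.384) = 1.24/1.384 = 0.8960c
Difference: 1.24 - 0.8960 = 0.3440c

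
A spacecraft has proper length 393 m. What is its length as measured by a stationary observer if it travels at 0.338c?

Proper length L₀ = 393 m
γ = 1/√(1 - 0.338²) = 1.0625
L = L₀/γ = 393/1.0625 = 369.9 m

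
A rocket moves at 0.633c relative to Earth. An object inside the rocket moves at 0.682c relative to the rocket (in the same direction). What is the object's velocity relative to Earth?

u = (u' + v)/(1 + u'v/c²)
Numerator: 0.682 + 0.633 = 1.315
Denominator: 1 + 0.431706 = 1.431706
u = 1.315/1.431706 = 0.9185c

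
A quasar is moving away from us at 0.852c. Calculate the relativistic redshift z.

β = 0.852
(1+β)/(1-β) = 1.852/0.148 = 12.51
√(12.51) = 3.537
z = 3.537 - 1 = 2.537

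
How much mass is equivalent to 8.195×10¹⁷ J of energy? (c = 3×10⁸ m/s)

From E = mc², we get m = E/c²
c² = (3×10⁸)² = 9×10¹⁶ m²/s²
m = 8.195×10¹⁷ / 9×10¹⁶ = 9.106 kg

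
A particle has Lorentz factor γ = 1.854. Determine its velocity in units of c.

From γ = 1/√(1 - v²/c²):
1/γ² = 1/1.854² = 0.2909
v²/c² = 1 - 0.2909 = 0.7091
v/c = √(0.7091) = 0.8421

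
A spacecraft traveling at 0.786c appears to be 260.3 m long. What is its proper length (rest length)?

Contracted length L = 260.3 m
γ = 1/√(1 - 0.786²) = 1.6175
L₀ = γL = 1.6175 × 260.3 = 421.0 m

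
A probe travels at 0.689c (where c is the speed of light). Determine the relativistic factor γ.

v/c = 0.689, so (v/c)² = 0.474721
1 - (v/c)² = 0.525279
γ = 1/√(0.525279) = 1.380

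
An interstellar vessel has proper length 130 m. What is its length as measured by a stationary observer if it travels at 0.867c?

Proper length L₀ = 130 m
γ = 1/√(1 - 0.867²) = 2.0068
L = L₀/γ = 130/2.0068 = 64.78 m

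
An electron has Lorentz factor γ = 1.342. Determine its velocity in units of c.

From γ = 1/√(1 - v²/c²):
1/γ² = 1/1.342² = 0.5553
v²/c² = 1 - 0.5553 = 0.4447
v/c = √(0.4447) = 0.6669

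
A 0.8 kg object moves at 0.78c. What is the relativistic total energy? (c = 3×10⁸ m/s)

γ = 1/√(1 - 0.78²) = 1.598
mc² = 0.8 × (3×10⁸)² = 7.200×10¹⁶ J
E = γmc² = 1.598 × 7.200×10¹⁶ = 1.151×10¹⁷ J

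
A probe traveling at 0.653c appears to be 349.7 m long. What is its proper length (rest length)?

Contracted length L = 349.7 m
γ = 1/√(1 - 0.653²) = 1.3204
L₀ = γL = 1.3204 × 349.7 = 461.7 m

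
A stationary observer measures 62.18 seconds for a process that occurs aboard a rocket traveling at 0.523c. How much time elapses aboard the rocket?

Dilated time Δt = 62.18 seconds
γ = 1/√(1 - 0.523²) = 1.1733
Δt₀ = Δt/γ = 62.18/1.1733 = 53.00 seconds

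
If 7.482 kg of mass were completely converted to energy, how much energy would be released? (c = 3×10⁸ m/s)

Using E = mc²:
c² = (3×10⁸)² = 9×10¹⁶ m²/s²
E = 7.482 × 9×10¹⁶ = 6.734×10¹⁷ J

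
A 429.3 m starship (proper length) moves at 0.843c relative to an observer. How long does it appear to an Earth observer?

Proper length L₀ = 429.3 m
γ = 1/√(1 - 0.843²) = 1.859
L = L₀/γ = 429.3/1.859 = 230.9 m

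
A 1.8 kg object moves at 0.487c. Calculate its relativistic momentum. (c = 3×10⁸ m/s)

γ = 1/√(1 - 0.487²) = 1.145
v = 0.487 × 3×10⁸ = 1.461×10⁸ m/s
p = γmv = 1.145 × 1.8 × 1.461×10⁸ = 3.011×10⁸ kg·m/s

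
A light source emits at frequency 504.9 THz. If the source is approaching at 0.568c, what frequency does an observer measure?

β = v/c = 0.568
(1+β)/(1-β) = 1.568/0.432 = 3.6296
Doppler factor = √(3.6296) = 1.9052
f_obs = 504.9 × 1.9052 = 961.9 THz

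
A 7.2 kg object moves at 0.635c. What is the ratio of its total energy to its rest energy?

E = γmc², E₀ = mc²
E/E₀ = γ = 1/√(1 - 0.635²) = 1.294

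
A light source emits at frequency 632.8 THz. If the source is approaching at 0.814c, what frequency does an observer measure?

β = v/c = 0.814
(1+β)/(1-β) = 1.814/0.186 = 9.753
Doppler factor = √(9.753) = 3.123
f_obs = 632.8 × 3.123 = 1976 THz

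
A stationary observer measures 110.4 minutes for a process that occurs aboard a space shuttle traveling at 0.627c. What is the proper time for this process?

Dilated time Δt = 110.4 minutes
γ = 1/√(1 - 0.627²) = 1.2837
Δt₀ = Δt/γ = 110.4/1.2837 = 86.00 minutes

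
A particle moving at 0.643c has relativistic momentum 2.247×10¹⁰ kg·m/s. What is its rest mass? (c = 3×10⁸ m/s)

γ = 1/√(1 - 0.643²) = 1.3057
v = 0.643 × 3×10⁸ = 1.929×10⁸ m/s
m = p/(γv) = 2.247×10¹⁰/(1.3057 × 1.929×10⁸) = 89.21 kg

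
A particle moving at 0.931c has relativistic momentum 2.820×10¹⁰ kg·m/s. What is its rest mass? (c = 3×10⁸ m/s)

γ = 1/√(1 - 0.931²) = 2.740
v = 0.931 × 3×10⁸ = 2.793×10⁸ m/s
m = p/(γv) = 2.820×10¹⁰/(2.740 × 2.793×10⁸) = 36.85 kg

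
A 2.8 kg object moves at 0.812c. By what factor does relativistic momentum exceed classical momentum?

p_rel = γmv, p_class = mv
Ratio = γ = 1/√(1 - 0.812²) = 1.713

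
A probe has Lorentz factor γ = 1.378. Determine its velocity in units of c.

From γ = 1/√(1 - v²/c²):
1/γ² = 1/1.378² = 0.5266
v²/c² = 1 - 0.5266 = 0.4734
v/c = √(0.4734) = 0.6880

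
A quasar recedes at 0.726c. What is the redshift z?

β = 0.726
(1+β)/(1-β) = 1.726/0.274 = 6.299
√(6.299) = 2.510
z = 2.510 - 1 = 1.510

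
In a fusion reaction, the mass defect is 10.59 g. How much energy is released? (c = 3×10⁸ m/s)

Convert mass defect: Δm = 10.59 g = 0.01059 kg
E = Δm·c² = 0.01059 × (3×10⁸)²
= 0.01059 × 9×10¹⁶ = 9.531×10¹⁴ J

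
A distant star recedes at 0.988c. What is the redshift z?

β = 0.988
(1+β)/(1-β) = 1.988/0.012 = 165.7
√(165.7) = 12.87
z = 12.87 - 1 = 11.87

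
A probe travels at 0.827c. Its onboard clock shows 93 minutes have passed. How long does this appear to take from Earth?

Proper time Δt₀ = 93 minutes
γ = 1/√(1 - 0.827²) = 1.779
Δt = γΔt₀ = 1.779 × 93 = 165.4 minutes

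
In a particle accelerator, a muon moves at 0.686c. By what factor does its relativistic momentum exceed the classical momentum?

p_rel = γmv, p_class = mv
Ratio = γ = 1/√(1 - 0.686²)
= 1/√(0.529404) = 1.374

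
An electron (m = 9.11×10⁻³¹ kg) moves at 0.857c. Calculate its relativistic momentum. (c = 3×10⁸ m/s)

γ = 1/√(1 - 0.857²) = 1.9406
v = 0.857 × 3×10⁸ = 2.571×10⁸ m/s
p = γmv = 1.9406 × 9.11×10⁻³¹ × 2.571×10⁸ = 4.545×10⁻²² kg·m/s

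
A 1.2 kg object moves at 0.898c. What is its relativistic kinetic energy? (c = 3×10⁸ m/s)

γ = 1/√(1 - 0.898²) = 2.273
γ - 1 = 1.273
KE = (γ-1)mc² = 1.273 × 1.2 × (3×10⁸)² = 1.375×10¹⁷ J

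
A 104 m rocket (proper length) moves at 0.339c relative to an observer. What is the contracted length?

Proper length L₀ = 104 m
γ = 1/√(1 - 0.339²) = 1.063
L = L₀/γ = 104/1.063 = 97.84 m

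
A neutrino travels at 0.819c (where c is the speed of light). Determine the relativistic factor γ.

v/c = 0.819, so (v/c)² = 0.670761
1 - (v/c)² = 0.329239
γ = 1/√(0.329239) = 1.743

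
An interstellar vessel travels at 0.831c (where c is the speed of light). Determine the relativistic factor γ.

v/c = 0.831, so (v/c)² = 0.690561
1 - (v/c)² = 0.309439
γ = 1/√(0.309439) = 1.798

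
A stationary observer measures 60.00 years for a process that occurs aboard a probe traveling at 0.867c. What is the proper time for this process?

Dilated time Δt = 60.00 years
γ = 1/√(1 - 0.867²) = 2.007
Δt₀ = Δt/γ = 60.00/2.007 = 29.90 years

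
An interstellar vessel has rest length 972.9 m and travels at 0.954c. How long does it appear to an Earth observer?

Proper length L₀ = 972.9 m
γ = 1/√(1 - 0.954²) = 3.335
L = L₀/γ = 972.9/3.335 = 291.7 m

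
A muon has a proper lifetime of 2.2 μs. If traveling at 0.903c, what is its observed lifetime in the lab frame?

Proper lifetime τ₀ = 2.2 μs
γ = 1/√(1 - 0.903²) = 2.3275
τ = γτ₀ = 2.3275 × 2.2 μs = 5.121 μs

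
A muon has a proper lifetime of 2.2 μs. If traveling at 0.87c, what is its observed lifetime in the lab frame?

Proper lifetime τ₀ = 2.2 μs
γ = 1/√(1 - 0.87²) = 2.028
τ = γτ₀ = 2.028 × 2.2 μs = 4.462 μs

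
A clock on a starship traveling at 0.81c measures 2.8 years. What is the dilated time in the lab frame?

Proper time Δt₀ = 2.8 years
γ = 1/√(1 - 0.81²) = 1.7052
Δt = γΔt₀ = 1.7052 × 2.8 = 4.775 years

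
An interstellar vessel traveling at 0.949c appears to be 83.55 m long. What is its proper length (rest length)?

Contracted length L = 83.55 m
γ = 1/√(1 - 0.949²) = 3.172
L₀ = γL = 3.172 × 83.55 = 265.0 m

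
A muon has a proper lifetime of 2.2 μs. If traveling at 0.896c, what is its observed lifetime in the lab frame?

Proper lifetime τ₀ = 2.2 μs
γ = 1/√(1 - 0.896²) = 2.252
τ = γτ₀ = 2.252 × 2.2 μs = 4.954 μs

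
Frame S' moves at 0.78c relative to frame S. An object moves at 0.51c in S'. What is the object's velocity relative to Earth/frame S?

u = (u' + v)/(1 + u'v/c²)
Numerator: 0.51 + 0.78 = 1.29
Denominator: 1 + 0.3978 = 1.3978
u = 1.29/1.3978 = 0.9229c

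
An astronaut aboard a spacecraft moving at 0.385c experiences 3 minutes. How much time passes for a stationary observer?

Proper time Δt₀ = 3 minutes
γ = 1/√(1 - 0.385²) = 1.0835
Δt = γΔt₀ = 1.0835 × 3 = 3.251 minutes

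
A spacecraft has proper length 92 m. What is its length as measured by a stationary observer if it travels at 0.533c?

Proper length L₀ = 92 m
γ = 1/√(1 - 0.533²) = 1.1819
L = L₀/γ = 92/1.1819 = 77.84 m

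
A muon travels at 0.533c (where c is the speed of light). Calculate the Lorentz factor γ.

v/c = 0.533, so (v/c)² = 0.284089
1 - (v/c)² = 0.715911
γ = 1/√(0.715911) = 1.182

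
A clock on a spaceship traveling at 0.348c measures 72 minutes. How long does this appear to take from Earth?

Proper time Δt₀ = 72 minutes
γ = 1/√(1 - 0.348²) = 1.0667
Δt = γΔt₀ = 1.0667 × 72 = 76.80 minutes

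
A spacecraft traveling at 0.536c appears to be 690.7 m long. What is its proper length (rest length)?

Contracted length L = 690.7 m
γ = 1/√(1 - 0.536²) = 1.18453
L₀ = γL = 1.18453 × 690.7 = 818.2 m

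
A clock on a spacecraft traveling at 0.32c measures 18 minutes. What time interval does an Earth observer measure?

Proper time Δt₀ = 18 minutes
γ = 1/√(1 - 0.32²) = 1.0555
Δt = γΔt₀ = 1.0555 × 18 = 19.00 minutes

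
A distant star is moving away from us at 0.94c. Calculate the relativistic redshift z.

β = 0.94
(1+β)/(1-β) = 1.94/0.06 = 32.33
√(32.33) = 5.686
z = 5.686 - 1 = 4.686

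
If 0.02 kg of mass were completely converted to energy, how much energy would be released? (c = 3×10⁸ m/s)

Using E = mc²:
c² = (3×10⁸)² = 9×10¹⁶ m²/s²
E = 0.02 × 9×10¹⁶ = 1.800×10¹⁵ J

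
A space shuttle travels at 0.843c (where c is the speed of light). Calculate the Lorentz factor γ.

v/c = 0.843, so (v/c)² = 0.710649
1 - (v/c)² = 0.289351
γ = 1/√(0.289351) = 1.859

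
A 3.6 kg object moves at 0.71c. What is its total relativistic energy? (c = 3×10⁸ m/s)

γ = 1/√(1 - 0.71²) = 1.420
mc² = 3.6 × (3×10⁸)² = 3.240×10¹⁷ J
E = γmc² = 1.420 × 3.240×10¹⁷ = 4.601×10¹⁷ J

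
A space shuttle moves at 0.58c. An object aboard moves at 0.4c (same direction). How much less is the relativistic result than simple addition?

Classical: u' + v = 0.4 + 0.58 = 0.98c
Relativistic: u = (0.4 + 0.58)/(1 + 0.232) = 0.98/1.232 = 0.7955c
Difference: 0.98 - 0.7955 = 0.1845c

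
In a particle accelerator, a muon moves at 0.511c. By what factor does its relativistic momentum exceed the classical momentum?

p_rel = γmv, p_class = mv
Ratio = γ = 1/√(1 - 0.511²)
= 1/√(0.738879) = 1.163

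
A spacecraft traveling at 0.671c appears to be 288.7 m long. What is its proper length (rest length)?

Contracted length L = 288.7 m
γ = 1/√(1 - 0.671²) = 1.3487
L₀ = γL = 1.3487 × 288.7 = 389.4 m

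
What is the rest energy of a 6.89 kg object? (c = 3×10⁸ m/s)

c² = (3×10⁸)² = 9.000×10¹⁶ m²/s²
E₀ = mc² = 6.89 × 9.000×10¹⁶ = 6.201×10¹⁷ J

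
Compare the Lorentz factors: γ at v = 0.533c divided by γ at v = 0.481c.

γ₁ = 1/√(1 - 0.533²) = 1.182
γ₂ = 1/√(1 - 0.481²) = 1.141
γ₁/γ₂ = 1.182/1.141 = 1.036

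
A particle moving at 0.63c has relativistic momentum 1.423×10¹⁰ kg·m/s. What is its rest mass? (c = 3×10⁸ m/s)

γ = 1/√(1 - 0.63²) = 1.2877
v = 0.63 × 3×10⁸ = 1.890×10⁸ m/s
m = p/(γv) = 1.423×10¹⁰/(1.2877 × 1.890×10⁸) = 58.47 kg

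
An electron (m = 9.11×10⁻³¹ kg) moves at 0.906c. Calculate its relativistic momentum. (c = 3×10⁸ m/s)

γ = 1/√(1 - 0.906²) = 2.3625
v = 0.906 × 3×10⁸ = 2.718×10⁸ m/s
p = γmv = 2.3625 × 9.11×10⁻³¹ × 2.718×10⁸ = 5.850×10⁻²² kg·m/s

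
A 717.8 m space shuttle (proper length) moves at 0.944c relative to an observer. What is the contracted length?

Proper length L₀ = 717.8 m
γ = 1/√(1 - 0.944²) = 3.031
L = L₀/γ = 717.8/3.031 = 236.8 m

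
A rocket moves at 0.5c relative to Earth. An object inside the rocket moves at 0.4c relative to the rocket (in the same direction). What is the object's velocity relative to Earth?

u = (u' + v)/(1 + u'v/c²)
Numerator: 0.4 + 0.5 = 0.9
Denominator: 1 + 0.2 = 1.2
u = 0.9/1.2 = 0.7500c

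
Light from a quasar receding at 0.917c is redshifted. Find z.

β = 0.917
(1+β)/(1-β) = 1.917/0.083 = 23.10
√(23.10) = 4.806
z = 4.806 - 1 = 3.806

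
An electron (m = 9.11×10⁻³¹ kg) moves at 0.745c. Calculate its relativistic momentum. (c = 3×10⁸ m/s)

γ = 1/√(1 - 0.745²) = 1.499
v = 0.745 × 3×10⁸ = 2.235×10⁸ m/s
p = γmv = 1.499 × 9.11×10⁻³¹ × 2.235×10⁸ = 3.052×10⁻²² kg·m/s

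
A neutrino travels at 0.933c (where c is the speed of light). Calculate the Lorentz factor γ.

v/c = 0.933, so (v/c)² = 0.870489
1 - (v/c)² = 0.129511
γ = 1/√(0.129511) = 2.779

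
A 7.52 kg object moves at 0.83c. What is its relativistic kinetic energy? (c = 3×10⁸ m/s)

γ = 1/√(1 - 0.83²) = 1.7929
γ - 1 = 0.7929
KE = (γ-1)mc² = 0.7929 × 7.52 × (3×10⁸)² = 5.366×10¹⁷ J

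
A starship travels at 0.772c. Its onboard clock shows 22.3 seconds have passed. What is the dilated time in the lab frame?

Proper time Δt₀ = 22.3 seconds
γ = 1/√(1 - 0.772²) = 1.573
Δt = γΔt₀ = 1.573 × 22.3 = 35.08 seconds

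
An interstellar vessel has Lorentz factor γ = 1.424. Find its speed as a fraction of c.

From γ = 1/√(1 - v²/c²):
1/γ² = 1/1.424² = 0.4932
v²/c² = 1 - 0.4932 = 0.5068
v/c = √(0.5068) = 0.7119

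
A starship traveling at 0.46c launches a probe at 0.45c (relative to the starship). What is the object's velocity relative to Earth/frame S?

u = (u' + v)/(1 + u'v/c²)
Numerator: 0.45 + 0.46 = 0.91
Denominator: 1 + 0.207 = 1.207
u = 0.91/1.207 = 0.7539c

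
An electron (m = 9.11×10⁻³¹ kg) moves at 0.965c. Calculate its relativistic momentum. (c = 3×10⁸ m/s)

γ = 1/√(1 - 0.965²) = 3.813
v = 0.965 × 3×10⁸ = 2.895×10⁸ m/s
p = γmv = 3.813 × 9.11×10⁻³¹ × 2.895×10⁸ = 1.006×10⁻²¹ kg·m/s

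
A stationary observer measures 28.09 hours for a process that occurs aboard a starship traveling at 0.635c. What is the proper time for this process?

Dilated time Δt = 28.09 hours
γ = 1/√(1 - 0.635²) = 1.2945
Δt₀ = Δt/γ = 28.09/1.2945 = 21.70 hours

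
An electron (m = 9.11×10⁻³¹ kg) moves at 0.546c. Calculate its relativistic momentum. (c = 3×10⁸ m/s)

γ = 1/√(1 - 0.546²) = 1.1936
v = 0.546 × 3×10⁸ = 1.638×10⁸ m/s
p = γmv = 1.1936 × 9.11×10⁻³¹ × 1.638×10⁸ = 1.781×10⁻²² kg·m/s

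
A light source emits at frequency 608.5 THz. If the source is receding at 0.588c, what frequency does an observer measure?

β = v/c = 0.588
(1-β)/(1+β) = 0.412/1.588 = 0.25945
Doppler factor = √(0.25945) = 0.50936
f_obs = 608.5 × 0.50936 = 309.9 THz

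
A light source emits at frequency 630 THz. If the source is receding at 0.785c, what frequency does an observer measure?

β = v/c = 0.785
(1-β)/(1+β) = 0.215/1.785 = 0.12045
Doppler factor = √(0.12045) = 0.34706
f_obs = 630 × 0.34706 = 218.6 THz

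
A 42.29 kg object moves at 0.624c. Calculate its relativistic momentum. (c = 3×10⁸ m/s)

γ = 1/√(1 - 0.624²) = 1.280
v = 0.624 × 3×10⁸ = 1.872×10⁸ m/s
p = γmv = 1.280 × 42.29 × 1.872×10⁸ = 1.013×10¹⁰ kg·m/s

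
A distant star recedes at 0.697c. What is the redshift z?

β = 0.697
(1+β)/(1-β) = 1.697/0.303 = 5.601
√(5.601) = 2.367
z = 2.367 - 1 = 1.367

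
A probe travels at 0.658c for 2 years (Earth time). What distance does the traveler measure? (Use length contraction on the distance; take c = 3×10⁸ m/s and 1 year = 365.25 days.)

Earth distance: d = v × t = 0.658c × 2 yr = 1.2459×10¹⁶ m
γ = 1.3280
d' = d/γ = 1.2459×10¹⁶/1.3280 = 9.382×10¹⁵ m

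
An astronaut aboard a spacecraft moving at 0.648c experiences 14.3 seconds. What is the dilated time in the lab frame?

Proper time Δt₀ = 14.3 seconds
γ = 1/√(1 - 0.648²) = 1.313
Δt = γΔt₀ = 1.313 × 14.3 = 18.78 seconds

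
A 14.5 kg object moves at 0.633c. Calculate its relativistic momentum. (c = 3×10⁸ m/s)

γ = 1/√(1 - 0.633²) = 1.2917
v = 0.633 × 3×10⁸ = 1.899×10⁸ m/s
p = γmv = 1.2917 × 14.5 × 1.899×10⁸ = 3.557×10⁹ kg·m/s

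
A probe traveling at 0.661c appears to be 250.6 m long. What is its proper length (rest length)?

Contracted length L = 250.6 m
γ = 1/√(1 - 0.661²) = 1.333
L₀ = γL = 1.333 × 250.6 = 334.0 m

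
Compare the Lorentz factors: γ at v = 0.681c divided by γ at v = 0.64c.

γ₁ = 1/√(1 - 0.681²) = 1.3656
γ₂ = 1/√(1 - 0.64²) = 1.3014
γ₁/γ₂ = 1.3656/1.3014 = 1.049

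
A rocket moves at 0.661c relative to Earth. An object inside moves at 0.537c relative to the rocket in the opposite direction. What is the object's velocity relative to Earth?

Object's velocity in rocket frame is u' = -0.537c
u = (u' + v)/(1 + u'v/c²) = (v - 0.537)/(1 - 0.537·v/c²)
Numerator: 0.661 - 0.537 = 0.124
Denominator: 1 - 0.354957 = 0.645043
u = 0.124/0.645043 = 0.1922c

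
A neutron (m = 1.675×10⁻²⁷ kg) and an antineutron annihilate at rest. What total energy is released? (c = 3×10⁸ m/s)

Both particles have the same rest mass, so total mass = 2m
E = 2m·c² = 2 × 1.675×10⁻²⁷ × (3×10⁸)²
= 2 × 1.675×10⁻²⁷ × 9×10¹⁶
= 3.015×10⁻¹⁰ J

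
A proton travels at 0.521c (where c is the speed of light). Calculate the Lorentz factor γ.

v/c = 0.521, so (v/c)² = 0.271441
1 - (v/c)² = 0.728559
γ = 1/√(0.728559) = 1.172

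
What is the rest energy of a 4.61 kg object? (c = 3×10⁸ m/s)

c² = (3×10⁸)² = 9.000×10¹⁶ m²/s²
E₀ = mc² = 4.61 × 9.000×10¹⁶ = 4.149×10¹⁷ J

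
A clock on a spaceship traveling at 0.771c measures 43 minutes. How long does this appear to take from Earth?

Proper time Δt₀ = 43 minutes
γ = 1/√(1 - 0.771²) = 1.5703
Δt = γΔt₀ = 1.5703 × 43 = 67.52 minutes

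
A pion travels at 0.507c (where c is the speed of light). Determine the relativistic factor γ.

v/c = 0.507, so (v/c)² = 0.257049
1 - (v/c)² = 0.742951
γ = 1/√(0.742951) = 1.160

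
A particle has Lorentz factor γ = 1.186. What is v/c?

From γ = 1/√(1 - v²/c²):
1/γ² = 1/1.186² = 0.71094
v²/c² = 1 - 0.71094 = 0.28906
v/c = √(0.28906) = 0.5376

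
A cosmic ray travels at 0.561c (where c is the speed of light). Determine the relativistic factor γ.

v/c = 0.561, so (v/c)² = 0.314721
1 - (v/c)² = 0.685279
γ = 1/√(0.685279) = 1.208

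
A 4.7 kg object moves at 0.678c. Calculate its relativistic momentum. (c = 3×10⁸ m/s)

γ = 1/√(1 - 0.678²) = 1.3604
v = 0.678 × 3×10⁸ = 2.034×10⁸ m/s
p = γmv = 1.3604 × 4.7 × 2.034×10⁸ = 1.301×10⁹ kg·m/s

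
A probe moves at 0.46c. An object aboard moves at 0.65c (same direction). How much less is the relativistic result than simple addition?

Classical: u' + v = 0.65 + 0.46 = 1.11c
Relativistic: u = (0.65 + 0.46)/(1 + 0.299) = 1.11/1.299 = 0.8545c
Difference: 1.11 - 0.8545 = 0.2555c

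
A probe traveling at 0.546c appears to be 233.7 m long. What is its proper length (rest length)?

Contracted length L = 233.7 m
γ = 1/√(1 - 0.546²) = 1.1936
L₀ = γL = 1.1936 × 233.7 = 278.9 m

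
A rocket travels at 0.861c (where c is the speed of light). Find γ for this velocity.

v/c = 0.861, so (v/c)² = 0.741321
1 - (v/c)² = 0.258679
γ = 1/√(0.258679) = 1.966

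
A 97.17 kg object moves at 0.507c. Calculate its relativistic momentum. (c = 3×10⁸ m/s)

γ = 1/√(1 - 0.507²) = 1.1602
v = 0.507 × 3×10⁸ = 1.521×10⁸ m/s
p = γmv = 1.1602 × 97.17 × 1.521×10⁸ = 1.715×10¹⁰ kg·m/s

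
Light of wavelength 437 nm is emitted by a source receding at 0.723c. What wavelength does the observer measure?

β = 0.723
Wavelength Doppler factor = √(1.723/0.277) = √(6.220) = 2.494
λ_obs = 437 × 2.494 = 1090 nm (redshift)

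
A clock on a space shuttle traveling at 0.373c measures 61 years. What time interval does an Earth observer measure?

Proper time Δt₀ = 61 years
γ = 1/√(1 - 0.373²) = 1.07778
Δt = γΔt₀ = 1.07778 × 61 = 65.74 years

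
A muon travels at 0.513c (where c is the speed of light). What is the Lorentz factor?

v/c = 0.513, so (v/c)² = 0.263169
1 - (v/c)² = 0.736831
γ = 1/√(0.736831) = 1.165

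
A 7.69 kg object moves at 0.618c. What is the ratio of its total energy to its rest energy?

E = γmc², E₀ = mc²
E/E₀ = γ = 1/√(1 - 0.618²) = 1.272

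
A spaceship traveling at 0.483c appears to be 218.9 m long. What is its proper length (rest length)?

Contracted length L = 218.9 m
γ = 1/√(1 - 0.483²) = 1.142
L₀ = γL = 1.142 × 218.9 = 250.0 m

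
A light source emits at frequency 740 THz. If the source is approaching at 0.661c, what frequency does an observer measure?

β = v/c = 0.661
(1+β)/(1-β) = 1.661/0.339 = 4.900
Doppler factor = √(4.900) = 2.214
f_obs = 740 × 2.214 = 1638 THz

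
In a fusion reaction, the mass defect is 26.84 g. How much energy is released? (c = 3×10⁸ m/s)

Convert mass defect: Δm = 26.84 g = 0.02684 kg
E = Δm·c² = 0.02684 × (3×10⁸)²
= 0.02684 × 9×10¹⁶ = 2.416×10¹⁵ J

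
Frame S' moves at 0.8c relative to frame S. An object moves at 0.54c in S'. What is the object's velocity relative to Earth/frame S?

u = (u' + v)/(1 + u'v/c²)
Numerator: 0.54 + 0.8 = 1.34
Denominator: 1 + 0.432 = 1.432
u = 1.34/1.432 = 0.9358c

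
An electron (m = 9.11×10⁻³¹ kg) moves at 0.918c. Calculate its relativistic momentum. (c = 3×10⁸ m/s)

γ = 1/√(1 - 0.918²) = 2.5216
v = 0.918 × 3×10⁸ = 2.754×10⁸ m/s
p = γmv = 2.5216 × 9.11×10⁻³¹ × 2.754×10⁸ = 6.326×10⁻²² kg·m/s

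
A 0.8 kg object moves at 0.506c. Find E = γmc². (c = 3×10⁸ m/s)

γ = 1/√(1 - 0.506²) = 1.1594
mc² = 0.8 × (3×10⁸)² = 7.200×10¹⁶ J
E = γmc² = 1.1594 × 7.200×10¹⁶ = 8.348×10¹⁶ J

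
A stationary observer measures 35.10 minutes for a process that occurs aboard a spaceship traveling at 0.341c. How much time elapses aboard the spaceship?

Dilated time Δt = 35.10 minutes
γ = 1/√(1 - 0.341²) = 1.06376
Δt₀ = Δt/γ = 35.10/1.06376 = 33.00 minutes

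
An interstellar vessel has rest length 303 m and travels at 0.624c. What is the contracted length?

Proper length L₀ = 303 m
γ = 1/√(1 - 0.624²) = 1.2797
L = L₀/γ = 303/1.2797 = 236.8 m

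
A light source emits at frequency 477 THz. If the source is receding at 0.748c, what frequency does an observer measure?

β = v/c = 0.748
(1-β)/(1+β) = 0.252/1.748 = 0.1442
Doppler factor = √(0.1442) = 0.3797
f_obs = 477 × 0.3797 = 181.1 THz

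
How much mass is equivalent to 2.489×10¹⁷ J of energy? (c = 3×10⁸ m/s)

From E = mc², we get m = E/c²
c² = (3×10⁸)² = 9×10¹⁶ m²/s²
m = 2.489×10¹⁷ / 9×10¹⁶ = 2.766 kg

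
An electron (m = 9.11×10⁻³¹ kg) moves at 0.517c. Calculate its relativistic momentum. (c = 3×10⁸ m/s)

γ = 1/√(1 - 0.517²) = 1.1682
v = 0.517 × 3×10⁸ = 1.551×10⁸ m/s
p = γmv = 1.1682 × 9.11×10⁻³¹ × 1.551×10⁸ = 1.651×10⁻²² kg·m/s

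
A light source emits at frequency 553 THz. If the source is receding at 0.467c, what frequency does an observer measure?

β = v/c = 0.467
(1-β)/(1+β) = 0.533/1.467 = 0.36333
Doppler factor = √(0.36333) = 0.6028
f_obs = 553 × 0.6028 = 333.3 THz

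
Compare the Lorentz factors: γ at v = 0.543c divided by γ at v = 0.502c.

γ₁ = 1/√(1 - 0.543²) = 1.191
γ₂ = 1/√(1 - 0.502²) = 1.156
γ₁/γ₂ = 1.191/1.156 = 1.030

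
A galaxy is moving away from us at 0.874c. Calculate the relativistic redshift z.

β = 0.874
(1+β)/(1-β) = 1.874/0.126 = 14.873
√(14.873) = 3.857
z = 3.857 - 1 = 2.857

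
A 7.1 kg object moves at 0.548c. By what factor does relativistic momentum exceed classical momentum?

p_rel = γmv, p_class = mv
Ratio = γ = 1/√(1 - 0.548²) = 1.195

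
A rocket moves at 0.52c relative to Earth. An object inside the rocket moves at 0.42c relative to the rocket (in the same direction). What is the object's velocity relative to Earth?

u = (u' + v)/(1 + u'v/c²)
Numerator: 0.42 + 0.52 = 0.94
Denominator: 1 + 0.2184 = 1.2184
u = 0.94/1.2184 = 0.7715c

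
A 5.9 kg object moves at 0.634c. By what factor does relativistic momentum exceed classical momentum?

p_rel = γmv, p_class = mv
Ratio = γ = 1/√(1 - 0.634²) = 1.293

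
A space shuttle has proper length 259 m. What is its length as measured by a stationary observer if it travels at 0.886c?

Proper length L₀ = 259 m
γ = 1/√(1 - 0.886²) = 2.157
L = L₀/γ = 259/2.157 = 120.1 m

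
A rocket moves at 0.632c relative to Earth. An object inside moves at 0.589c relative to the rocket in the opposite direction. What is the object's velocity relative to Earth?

Object's velocity in rocket frame is u' = -0.589c
u = (u' + v)/(1 + u'v/c²) = (v - 0.589)/(1 - 0.589·v/c²)
Numerator: 0.632 - 0.589 = 0.043
Denominator: 1 - 0.372248 = 0.627752
u = 0.043/0.627752 = 0.06850c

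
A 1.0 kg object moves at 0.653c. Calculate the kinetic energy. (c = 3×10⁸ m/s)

γ = 1/√(1 - 0.653²) = 1.32038
γ - 1 = 0.32038
KE = (γ-1)mc² = 0.32038 × 1.0 × (3×10⁸)² = 2.883×10¹⁶ J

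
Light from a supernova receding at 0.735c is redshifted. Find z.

β = 0.735
(1+β)/(1-β) = 1.735/0.265 = 6.547
√(6.547) = 2.559
z = 2.559 - 1 = 1.559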